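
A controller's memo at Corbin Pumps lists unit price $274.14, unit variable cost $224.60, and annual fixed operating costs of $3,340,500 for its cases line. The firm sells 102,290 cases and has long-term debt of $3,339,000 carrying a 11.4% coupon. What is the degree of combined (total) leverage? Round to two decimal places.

3.76

Contribution at this volume is 102,290 × $49.54 = $5,067,446.60.
Subtracting fixed costs: EBIT = $5,067,446.60 − $3,340,500 = $1,726,946.60. Interest = $380,646.00, so EBIT − I = $1,346,300.60.
DCL = contribution ÷ (EBIT − I) = $5,067,446.60 ÷ $1,346,300.60 = 3.7640.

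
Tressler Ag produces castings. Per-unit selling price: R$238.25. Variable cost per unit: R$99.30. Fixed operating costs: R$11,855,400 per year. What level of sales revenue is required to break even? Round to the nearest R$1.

R$20,327,809

CM per unit = R$238.25 − R$99.30 = R$138.95; CM ratio = R$138.95 / R$238.25 = 0.5832.
Break-even sales = FC ÷ CM ratio = R$11,855,400 × R$238.25 / R$138.95 = R$20,327,809.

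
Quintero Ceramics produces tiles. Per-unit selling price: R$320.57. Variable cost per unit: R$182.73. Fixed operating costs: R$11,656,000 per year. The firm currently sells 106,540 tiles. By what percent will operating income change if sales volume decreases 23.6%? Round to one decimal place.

-114.4%

At 106,540 units, contribution = 106,540 × R$137.84 = R$14,685,473.60.
Subtracting fixed costs: EBIT = R$14,685,473.60 − R$11,656,000 = R$3,029,473.60.
So DOL = total CM / EBIT = R$14,685,473.60 / R$3,029,473.60 = 4.8475.
So EBIT moves 4.8475 × (-23.6%) = -114.4%.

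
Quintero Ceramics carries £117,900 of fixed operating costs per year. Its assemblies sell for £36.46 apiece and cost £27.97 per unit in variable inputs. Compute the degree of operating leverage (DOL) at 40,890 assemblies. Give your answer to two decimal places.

1.51

Total contribution margin = 40,890 × £8.49 = £347,156.10.
Operating income = contribution − fixed costs = £347,156.10 − £117,900 = £229,256.10.
So DOL = total CM / EBIT = £347,156.10 / £229,256.10 = 1.5143.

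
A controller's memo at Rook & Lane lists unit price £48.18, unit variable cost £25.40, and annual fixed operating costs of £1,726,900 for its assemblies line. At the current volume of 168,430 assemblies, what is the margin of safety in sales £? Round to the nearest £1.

Unit CM = price − variable cost = £48.18 − £25.40 = £22.78. Break-even units = £1,726,900 ÷ £22.78 = 75,807.73; break-even revenue = 75,807.73 × £48.18 = £3,652,416.24.
Actual sales revenue = 168,430 × £48.18 = £8,114,957.40.
Margin of safety = £8,114,957.40 − £3,652,416.24 = £4,462,541.

£4,462,541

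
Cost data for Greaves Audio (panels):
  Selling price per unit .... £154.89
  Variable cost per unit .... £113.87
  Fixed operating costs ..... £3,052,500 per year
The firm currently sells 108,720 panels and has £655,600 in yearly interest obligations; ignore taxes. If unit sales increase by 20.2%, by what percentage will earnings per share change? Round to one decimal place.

At 108,720 units, contribution = 108,720 × £41.02 = £4,459,694.40.
Subtracting fixed costs: EBIT = £4,459,694.40 − £3,052,500 = £1,407,194.40.
After interest of £655,600.00, pre-tax earnings = £751,594.40.
Degree of combined leverage = contribution ÷ (EBIT − I) = £4,459,694.40 ÷ £751,594.40 = 5.9336.
%ΔEPS = DCL × %ΔSales = 5.9336 × +20.2% = +119.9%.

+119.9%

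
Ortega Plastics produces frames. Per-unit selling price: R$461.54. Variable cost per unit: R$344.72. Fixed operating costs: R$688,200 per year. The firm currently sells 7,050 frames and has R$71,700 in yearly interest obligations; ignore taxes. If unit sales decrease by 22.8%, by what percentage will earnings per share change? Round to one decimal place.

Total contribution margin = 7,050 × R$116.82 = R$823,581.00.
Operating income = contribution − fixed costs = R$823,581.00 − R$688,200 = R$135,381.00.
Interest = R$71,700.00, so EBIT − I = R$63,681.00.
Degree of combined leverage = contribution ÷ (EBIT − I) = R$823,581.00 ÷ R$63,681.00 = 12.9329.
%ΔEPS = DCL × %ΔSales = 12.9329 × -22.8% = -294.9%.

-294.9%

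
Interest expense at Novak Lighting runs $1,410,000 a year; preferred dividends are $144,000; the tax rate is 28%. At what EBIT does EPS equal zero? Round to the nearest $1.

$1,610,000

Preferred dividends are paid after tax, so their pre-tax equivalent is $144,000 ÷ (1 − 0.28) = $200,000.00.
EPS = 0 when EBIT covers interest plus the pre-tax preferred burden: $1,410,000 + $200,000.00 = $1,610,000.00.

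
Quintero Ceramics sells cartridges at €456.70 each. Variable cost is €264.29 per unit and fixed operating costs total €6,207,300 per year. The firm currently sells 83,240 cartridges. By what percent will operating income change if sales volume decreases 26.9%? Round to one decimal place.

-43.9%

Total contribution margin = 83,240 × €192.41 = €16,016,208.40.
Subtracting fixed costs: EBIT = €16,016,208.40 − €6,207,300 = €9,808,908.40.
So DOL = total CM / EBIT = €16,016,208.40 / €9,808,908.40 = 1.6328.
So EBIT moves 1.6328 × (-26.9%) = -43.9%.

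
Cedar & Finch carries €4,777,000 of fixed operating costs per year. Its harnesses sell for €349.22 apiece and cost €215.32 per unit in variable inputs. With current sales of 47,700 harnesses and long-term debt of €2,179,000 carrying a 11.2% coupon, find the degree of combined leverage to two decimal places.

Total contribution margin = 47,700 × €133.90 = €6,387,030.00.
EBIT = €6,387,030.00 − €4,777,000 = €1,610,030.00. Interest = €244,048.00, so EBIT − I = €1,365,982.00.
DCL = contribution ÷ (EBIT − I) = €6,387,030.00 ÷ €1,365,982.00 = 4.6758.

4.68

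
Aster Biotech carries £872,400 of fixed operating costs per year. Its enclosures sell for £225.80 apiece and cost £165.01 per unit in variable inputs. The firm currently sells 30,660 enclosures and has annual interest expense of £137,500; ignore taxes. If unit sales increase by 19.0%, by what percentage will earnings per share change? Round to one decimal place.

Total contribution margin = 30,660 × £60.79 = £1,863,821.40.
EBIT = £1,863,821.40 − £872,400 = £991,421.40.
After interest of £137,500.00, pre-tax earnings = £853,921.40.
Degree of combined leverage = contribution ÷ (EBIT − I) = £1,863,821.40 ÷ £853,921.40 = 2.1827.
EPS therefore changes by 2.1827 × (+19.0%) = +41.5%.

+41.5%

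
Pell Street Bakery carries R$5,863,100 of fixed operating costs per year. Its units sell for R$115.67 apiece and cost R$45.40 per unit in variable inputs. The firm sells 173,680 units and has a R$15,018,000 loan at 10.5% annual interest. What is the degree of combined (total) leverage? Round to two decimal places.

2.56

At 173,680 units, contribution = 173,680 × R$70.27 = R$12,204,493.60.
Subtracting fixed costs: EBIT = R$12,204,493.60 − R$5,863,100 = R$6,341,393.60. Interest = R$1,576,890.00.
DOL = R$12,204,493.60 ÷ R$6,341,393.60 = 1.9246; DFL = R$6,341,393.60 ÷ R$4,764,503.60 = 1.3310.
DCL = DOL × DFL = 1.9246 × 1.3310 = 2.5616.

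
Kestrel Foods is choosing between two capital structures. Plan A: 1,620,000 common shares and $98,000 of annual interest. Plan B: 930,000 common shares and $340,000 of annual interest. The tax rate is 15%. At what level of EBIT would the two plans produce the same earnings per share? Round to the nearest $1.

At indifference, (EBIT − 98,000)(1 − t)/1,620,000 = (EBIT − 340,000)(1 − t)/930,000.
The (1 − t) factor cancels: (EBIT − 98,000) × 930,000 = (EBIT − 340,000) × 1,620,000.
EBIT × (1,620,000 − 930,000) = 340,000 × 1,620,000 − 98,000 × 930,000 = 459,660,000,000, so EBIT = 459,660,000,000 ÷ 690,000 = 666,173.91.

$666,174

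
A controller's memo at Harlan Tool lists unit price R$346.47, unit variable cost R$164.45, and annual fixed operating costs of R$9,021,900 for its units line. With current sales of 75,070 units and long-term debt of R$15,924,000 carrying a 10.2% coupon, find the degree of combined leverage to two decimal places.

4.53

At 75,070 units, contribution = 75,070 × R$182.02 = R$13,664,241.40.
Operating income = contribution − fixed costs = R$13,664,241.40 − R$9,021,900 = R$4,642,341.40. Interest = R$1,624,248.00.
DOL = R$13,664,241.40 ÷ R$4,642,341.40 = 2.9434; DFL = R$4,642,341.40 ÷ R$3,018,093.40 = 1.5382.
Combined leverage = 2.9434 × 1.5382 = 4.5275.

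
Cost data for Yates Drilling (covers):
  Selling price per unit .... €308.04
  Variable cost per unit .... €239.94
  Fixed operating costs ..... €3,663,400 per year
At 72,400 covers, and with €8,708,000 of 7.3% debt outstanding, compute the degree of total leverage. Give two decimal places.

7.81

Contribution at this volume is 72,400 × €68.10 = €4,930,440.00.
Operating income = contribution − fixed costs = €4,930,440.00 − €3,663,400 = €1,267,040.00. Interest = €635,684.00, so EBIT − I = €631,356.00.
DCL = contribution ÷ (EBIT − I) = €4,930,440.00 ÷ €631,356.00 = 7.8093.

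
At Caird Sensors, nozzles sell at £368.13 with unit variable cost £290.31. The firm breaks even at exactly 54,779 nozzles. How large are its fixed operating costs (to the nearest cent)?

Contribution margin per unit = £368.13 − £290.31 = £77.82.
Since BE = FC / CM, FC = 54,779 × £77.82 = £4,262,901.78.

£4,262,901.78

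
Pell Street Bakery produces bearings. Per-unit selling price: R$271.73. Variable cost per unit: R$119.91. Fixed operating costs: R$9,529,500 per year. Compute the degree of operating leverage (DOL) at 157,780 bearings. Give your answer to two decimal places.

Total contribution margin = 157,780 × R$151.82 = R$23,954,159.60.
Operating income = contribution − fixed costs = R$23,954,159.60 − R$9,529,500 = R$14,424,659.60.
So DOL = total CM / EBIT = R$23,954,159.60 / R$14,424,659.60 = 1.6606.

1.66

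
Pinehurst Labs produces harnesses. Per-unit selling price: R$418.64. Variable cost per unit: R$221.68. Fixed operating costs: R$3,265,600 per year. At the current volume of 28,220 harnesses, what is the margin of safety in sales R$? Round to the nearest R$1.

R$4,872,963

Each unit contributes R$418.64 − R$221.68 = R$196.96. Break-even units = R$3,265,600 ÷ R$196.96 = 16,580.02; break-even revenue = 16,580.02 × R$418.64 = R$6,941,058.00.
Actual sales revenue = 28,220 × R$418.64 = R$11,814,020.80.
Margin of safety = R$11,814,020.80 − R$6,941,058.00 = R$4,872,963.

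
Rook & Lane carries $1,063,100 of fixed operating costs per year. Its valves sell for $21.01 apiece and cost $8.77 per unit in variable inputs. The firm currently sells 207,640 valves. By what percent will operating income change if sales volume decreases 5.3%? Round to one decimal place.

-9.1%

Total contribution margin = 207,640 × $12.24 = $2,541,513.60.
Subtracting fixed costs: EBIT = $2,541,513.60 − $1,063,100 = $1,478,413.60.
DOL = contribution ÷ EBIT = $2,541,513.60 ÷ $1,478,413.60 = 1.7191.
So EBIT moves 1.7191 × (-5.3%) = -9.1%.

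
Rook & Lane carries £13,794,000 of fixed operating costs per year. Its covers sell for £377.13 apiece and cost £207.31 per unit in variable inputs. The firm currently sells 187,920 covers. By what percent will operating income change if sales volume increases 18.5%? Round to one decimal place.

At 187,920 units, contribution = 187,920 × £169.82 = £31,912,574.40.
EBIT = £31,912,574.40 − £13,794,000 = £18,118,574.40.
DOL = contribution ÷ EBIT = £31,912,574.40 ÷ £18,118,574.40 = 1.7613.
Operating income changes by 1.7613 × +18.5% = +32.6%.

+32.6%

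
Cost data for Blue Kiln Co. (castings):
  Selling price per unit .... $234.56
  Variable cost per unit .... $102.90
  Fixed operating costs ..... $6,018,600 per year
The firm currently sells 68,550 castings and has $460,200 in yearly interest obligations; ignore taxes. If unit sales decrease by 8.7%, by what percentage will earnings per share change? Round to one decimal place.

Total contribution margin = 68,550 × $131.66 = $9,025,293.00.
Subtracting fixed costs: EBIT = $9,025,293.00 − $6,018,600 = $3,006,693.00.
Interest = $460,200.00, so EBIT − I = $2,546,493.00.
DCL = total CM / (EBIT − I) = $9,025,293.00 / $2,546,493.00 = 3.5442.
EPS therefore changes by 3.5442 × (-8.7%) = -30.8%.

-30.8%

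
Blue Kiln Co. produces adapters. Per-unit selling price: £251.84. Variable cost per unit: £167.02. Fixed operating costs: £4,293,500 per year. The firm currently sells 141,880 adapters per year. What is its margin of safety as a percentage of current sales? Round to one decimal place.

Contribution margin per unit = £251.84 − £167.02 = £84.82. Break-even units = £4,293,500 ÷ £84.82 = 50,618.96; break-even revenue = 50,618.96 × £251.84 = £12,747,878.33.
Actual sales revenue = 141,880 × £251.84 = £35,731,059.20.
Margin of safety = (£35,731,059.20 − £12,747,878.33) ÷ £35,731,059.20 = 64.3%.

64.3%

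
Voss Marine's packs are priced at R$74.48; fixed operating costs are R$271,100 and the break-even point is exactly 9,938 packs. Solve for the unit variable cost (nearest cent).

R$47.20

Contribution per unit must be FC / Q = R$271,100 / 9,938 = R$27.2791.
Hence VC = price − CM = R$74.48 − R$27.2791 = R$47.20.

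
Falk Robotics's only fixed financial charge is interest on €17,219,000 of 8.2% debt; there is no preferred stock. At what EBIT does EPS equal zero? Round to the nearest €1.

€1,411,958

Annual interest = 8.2% × €17,219,000 = €1,411,958.00.
Without preferred stock the financial break-even is simply EBIT = interest = €1,411,958.00.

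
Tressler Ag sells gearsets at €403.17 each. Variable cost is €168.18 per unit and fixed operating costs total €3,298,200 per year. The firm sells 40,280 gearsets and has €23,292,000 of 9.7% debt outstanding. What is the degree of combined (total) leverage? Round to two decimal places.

At 40,280 units, contribution = 40,280 × €234.99 = €9,465,397.20.
Subtracting fixed costs: EBIT = €9,465,397.20 − €3,298,200 = €6,167,197.20. Interest = €2,259,324.00.
DOL = €9,465,397.20 ÷ €6,167,197.20 = 1.5348; DFL = €6,167,197.20 ÷ €3,907,873.20 = 1.5781.
Combined leverage = 1.5348 × 1.5781 = 2.4221.

2.42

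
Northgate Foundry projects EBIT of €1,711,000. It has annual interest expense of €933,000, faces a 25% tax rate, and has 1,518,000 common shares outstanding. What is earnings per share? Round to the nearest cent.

€0.38

Pre-tax income = €1,711,000 − €933,000.00 = €778,000.00.
After tax at 25%: net income = €778,000.00 × 0.75 = €583,500.00.
EPS = €583,500.00 ÷ 1,518,000 = €0.38.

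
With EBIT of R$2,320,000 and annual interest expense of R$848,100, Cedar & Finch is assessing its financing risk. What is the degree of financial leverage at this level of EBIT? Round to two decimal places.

Annual interest charges come to R$848,100.00.
Degree of financial leverage = EBIT / (EBIT − interest) = R$2,320,000 / R$1,471,900.00 = 1.5762.

1.58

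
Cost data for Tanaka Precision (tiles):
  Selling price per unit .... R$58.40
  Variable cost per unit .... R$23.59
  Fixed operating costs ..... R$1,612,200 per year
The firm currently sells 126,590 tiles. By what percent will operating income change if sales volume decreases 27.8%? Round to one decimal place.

At 126,590 units, contribution = 126,590 × R$34.81 = R$4,406,597.90.
EBIT = R$4,406,597.90 − R$1,612,200 = R$2,794,397.90.
DOL = contribution ÷ EBIT = R$4,406,597.90 ÷ R$2,794,397.90 = 1.5769.
So EBIT moves 1.5769 × (-27.8%) = -43.8%.

-43.8%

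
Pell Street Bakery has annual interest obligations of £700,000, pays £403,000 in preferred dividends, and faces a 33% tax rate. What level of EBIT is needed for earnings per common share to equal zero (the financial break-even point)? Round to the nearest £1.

Grossing the preferred dividend up to pre-tax terms: £403,000 / (1 − 0.33) = £601,492.54.
EPS = 0 when EBIT covers interest plus the pre-tax preferred burden: £700,000 + £601,492.54 = £1,301,492.54.

£1,301,493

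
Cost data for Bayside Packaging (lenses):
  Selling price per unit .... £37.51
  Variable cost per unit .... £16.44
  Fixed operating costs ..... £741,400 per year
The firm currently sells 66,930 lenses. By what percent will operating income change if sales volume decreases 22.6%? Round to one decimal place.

-47.7%

At 66,930 units, contribution = 66,930 × £21.07 = £1,410,215.10.
Operating income = contribution − fixed costs = £1,410,215.10 − £741,400 = £668,815.10.
Degree of operating leverage = £1,410,215.10 / £668,815.10 = 2.1085.
Operating income changes by 2.1085 × -22.6% = -47.7%.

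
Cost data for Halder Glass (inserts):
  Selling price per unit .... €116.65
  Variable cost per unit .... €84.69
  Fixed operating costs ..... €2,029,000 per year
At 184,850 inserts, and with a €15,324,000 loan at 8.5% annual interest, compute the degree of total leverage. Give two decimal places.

Total contribution margin = 184,850 × €31.96 = €5,907,806.00.
Subtracting fixed costs: EBIT = €5,907,806.00 − €2,029,000 = €3,878,806.00. Interest = €1,302,540.00, so EBIT − I = €2,576,266.00.
Degree of total leverage = total CM / (EBIT − interest) = €5,907,806.00 / €2,576,266.00 = 2.2932.

2.29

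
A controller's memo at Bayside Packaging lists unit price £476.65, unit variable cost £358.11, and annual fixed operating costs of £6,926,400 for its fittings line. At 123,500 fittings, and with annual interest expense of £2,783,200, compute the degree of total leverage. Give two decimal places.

2.97

Total contribution margin = 123,500 × £118.54 = £14,639,690.00.
Operating income = contribution − fixed costs = £14,639,690.00 − £6,926,400 = £7,713,290.00. Interest = £2,783,200.00, so EBIT − I = £4,930,090.00.
DCL = contribution ÷ (EBIT − I) = £14,639,690.00 ÷ £4,930,090.00 = 2.9695.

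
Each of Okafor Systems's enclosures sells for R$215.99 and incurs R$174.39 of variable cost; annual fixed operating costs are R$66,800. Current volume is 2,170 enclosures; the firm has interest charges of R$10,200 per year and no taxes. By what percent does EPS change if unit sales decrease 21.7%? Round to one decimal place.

At 2,170 units, contribution = 2,170 × R$41.60 = R$90,272.00.
EBIT = R$90,272.00 − R$66,800 = R$23,472.00.
Interest = R$10,200.00, so EBIT − I = R$13,272.00.
Degree of combined leverage = contribution ÷ (EBIT − I) = R$90,272.00 ÷ R$13,272.00 = 6.8017.
%ΔEPS = DCL × %ΔSales = 6.8017 × -21.7% = -147.6%.

-147.6%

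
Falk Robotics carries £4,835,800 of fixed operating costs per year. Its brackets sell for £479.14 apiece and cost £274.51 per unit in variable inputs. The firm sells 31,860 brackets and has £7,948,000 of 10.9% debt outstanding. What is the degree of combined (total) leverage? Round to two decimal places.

At 31,860 units, contribution = 31,860 × £204.63 = £6,519,511.80.
Subtracting fixed costs: EBIT = £6,519,511.80 − £4,835,800 = £1,683,711.80. Interest = £866,332.00.
DOL = £6,519,511.80 ÷ £1,683,711.80 = 3.8721; DFL = £1,683,711.80 ÷ £817,379.80 = 2.0599.
DCL = DOL × DFL = 3.8721 × 2.0599 = 7.9761.

7.98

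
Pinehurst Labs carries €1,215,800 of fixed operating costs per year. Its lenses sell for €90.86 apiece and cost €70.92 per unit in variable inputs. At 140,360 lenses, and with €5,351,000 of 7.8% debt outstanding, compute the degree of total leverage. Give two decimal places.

Contribution at this volume is 140,360 × €19.94 = €2,798,778.40.
Operating income = contribution − fixed costs = €2,798,778.40 − €1,215,800 = €1,582,978.40. Interest = €417,378.00.
DOL = €2,798,778.40 ÷ €1,582,978.40 = 1.7680; DFL = €1,582,978.40 ÷ €1,165,600.40 = 1.3581.
DCL = DOL × DFL = 1.7680 × 1.3581 = 2.4011.

2.40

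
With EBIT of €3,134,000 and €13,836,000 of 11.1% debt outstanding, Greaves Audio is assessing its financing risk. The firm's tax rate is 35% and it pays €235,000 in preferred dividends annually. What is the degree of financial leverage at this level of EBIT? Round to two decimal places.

Interest = €1,535,796.00.
Pre-tax preferred-dividend burden = €235,000 ÷ (1 − 0.35) = €361,538.46.
DFL = EBIT ÷ [EBIT − I − D_p/(1−t)] = €3,134,000 ÷ [€3,134,000 − €1,535,796.00 − €361,538.46] = €3,134,000 ÷ €1,236,665.54 = 2.5342.

2.53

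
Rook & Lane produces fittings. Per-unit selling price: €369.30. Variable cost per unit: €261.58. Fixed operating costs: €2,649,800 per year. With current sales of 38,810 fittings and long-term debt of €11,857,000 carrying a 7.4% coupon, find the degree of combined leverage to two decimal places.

Total contribution margin = 38,810 × €107.72 = €4,180,613.20.
Operating income = contribution − fixed costs = €4,180,613.20 − €2,649,800 = €1,530,813.20. Interest = €877,418.00, so EBIT − I = €653,395.20.
Degree of total leverage = total CM / (EBIT − interest) = €4,180,613.20 / €653,395.20 = 6.3983.

6.40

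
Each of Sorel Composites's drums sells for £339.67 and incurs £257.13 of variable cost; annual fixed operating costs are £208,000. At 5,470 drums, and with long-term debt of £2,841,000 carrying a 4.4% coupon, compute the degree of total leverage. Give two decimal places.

At 5,470 units, contribution = 5,470 × £82.54 = £451,493.80.
Subtracting fixed costs: EBIT = £451,493.80 − £208,000 = £243,493.80. Interest = £125,004.00, so EBIT − I = £118,489.80.
Degree of total leverage = total CM / (EBIT − interest) = £451,493.80 / £118,489.80 = 3.8104.

3.81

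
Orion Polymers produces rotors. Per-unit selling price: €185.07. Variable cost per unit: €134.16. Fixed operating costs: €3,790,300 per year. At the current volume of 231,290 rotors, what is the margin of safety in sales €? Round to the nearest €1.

Contribution margin per unit = €185.07 − €134.16 = €50.91. Break-even units = €3,790,300 ÷ €50.91 = 74,450.99; break-even revenue = 74,450.99 × €185.07 = €13,778,645.08.
Current sales = 231,290 × €185.07 = €42,804,840.30.
Margin of safety = €42,804,840.30 − €13,778,645.08 = €29,026,195.

€29,026,195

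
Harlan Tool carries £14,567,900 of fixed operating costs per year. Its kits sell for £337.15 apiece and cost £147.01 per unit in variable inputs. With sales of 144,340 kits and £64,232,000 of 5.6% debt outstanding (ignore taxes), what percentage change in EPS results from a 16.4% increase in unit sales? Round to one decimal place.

+48.5%

Contribution at this volume is 144,340 × £190.14 = £27,444,807.60.
Operating income = contribution − fixed costs = £27,444,807.60 − £14,567,900 = £12,876,907.60.
After interest of £3,596,992.00, pre-tax earnings = £9,279,915.60.
DCL = total CM / (EBIT − I) = £27,444,807.60 / £9,279,915.60 = 2.9574.
EPS therefore changes by 2.9574 × (+16.4%) = +48.5%.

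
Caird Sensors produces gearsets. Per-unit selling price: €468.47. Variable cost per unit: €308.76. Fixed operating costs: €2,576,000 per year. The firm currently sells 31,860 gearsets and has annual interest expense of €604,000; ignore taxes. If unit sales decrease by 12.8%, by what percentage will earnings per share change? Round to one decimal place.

At 31,860 units, contribution = 31,860 × €159.71 = €5,088,360.60.
Operating income = contribution − fixed costs = €5,088,360.60 − €2,576,000 = €2,512,360.60.
After interest of €604,000.00, pre-tax earnings = €1,908,360.60.
Degree of combined leverage = contribution ÷ (EBIT − I) = €5,088,360.60 ÷ €1,908,360.60 = 2.6664.
%ΔEPS = DCL × %ΔSales = 2.6664 × -12.8% = -34.1%.

-34.1%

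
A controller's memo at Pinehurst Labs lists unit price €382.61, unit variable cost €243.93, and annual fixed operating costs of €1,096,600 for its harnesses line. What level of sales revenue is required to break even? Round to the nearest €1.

€3,025,455

CM per unit = €382.61 − €243.93 = €138.68; CM ratio = €138.68 / €382.61 = 0.3625.
Break-even sales = FC ÷ CM ratio = €1,096,600 × €382.61 / €138.68 = €3,025,455.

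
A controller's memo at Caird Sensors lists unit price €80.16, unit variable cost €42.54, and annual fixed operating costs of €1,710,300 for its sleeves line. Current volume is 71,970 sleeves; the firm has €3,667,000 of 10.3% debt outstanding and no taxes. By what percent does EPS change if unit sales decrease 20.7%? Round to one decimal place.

At 71,970 units, contribution = 71,970 × €37.62 = €2,707,511.40.
Subtracting fixed costs: EBIT = €2,707,511.40 − €1,710,300 = €997,211.40.
After interest of €377,701.00, pre-tax earnings = €619,510.40.
DCL = total CM / (EBIT − I) = €2,707,511.40 / €619,510.40 = 4.3704.
%ΔEPS = DCL × %ΔSales = 4.3704 × -20.7% = -90.5%.

-90.5%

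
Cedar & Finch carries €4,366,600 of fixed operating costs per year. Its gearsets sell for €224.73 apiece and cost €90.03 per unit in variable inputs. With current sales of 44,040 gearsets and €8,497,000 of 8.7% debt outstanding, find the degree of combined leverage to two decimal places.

7.18

At 44,040 units, contribution = 44,040 × €134.70 = €5,932,188.00.
EBIT = €5,932,188.00 − €4,366,600 = €1,565,588.00. Interest = €739,239.00, so EBIT − I = €826,349.00.
DCL = contribution ÷ (EBIT − I) = €5,932,188.00 ÷ €826,349.00 = 7.1788.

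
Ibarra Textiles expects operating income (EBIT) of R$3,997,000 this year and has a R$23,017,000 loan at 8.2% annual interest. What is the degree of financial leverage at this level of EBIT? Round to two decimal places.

1.89

Interest = R$1,887,394.00.
Degree of financial leverage = EBIT / (EBIT − interest) = R$3,997,000 / R$2,109,606.00 = 1.8947.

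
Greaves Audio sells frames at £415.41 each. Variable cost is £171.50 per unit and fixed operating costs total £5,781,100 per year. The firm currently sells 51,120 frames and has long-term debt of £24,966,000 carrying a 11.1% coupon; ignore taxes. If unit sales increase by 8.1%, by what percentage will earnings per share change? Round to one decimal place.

At 51,120 units, contribution = 51,120 × £243.91 = £12,468,679.20.
Subtracting fixed costs: EBIT = £12,468,679.20 − £5,781,100 = £6,687,579.20.
Interest = £2,771,226.00, so EBIT − I = £3,916,353.20.
Degree of combined leverage = contribution ÷ (EBIT − I) = £12,468,679.20 ÷ £3,916,353.20 = 3.1837.
%ΔEPS = DCL × %ΔSales = 3.1837 × +8.1% = +25.8%.

+25.8%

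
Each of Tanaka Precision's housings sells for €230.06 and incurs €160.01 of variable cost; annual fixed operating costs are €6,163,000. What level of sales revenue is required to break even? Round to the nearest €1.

€20,240,682

CM per unit = €230.06 − €160.01 = €70.05; CM ratio = €70.05 / €230.06 = 0.3045.
Break-even sales = FC ÷ CM ratio = €6,163,000 × €230.06 / €70.05 = €20,240,682.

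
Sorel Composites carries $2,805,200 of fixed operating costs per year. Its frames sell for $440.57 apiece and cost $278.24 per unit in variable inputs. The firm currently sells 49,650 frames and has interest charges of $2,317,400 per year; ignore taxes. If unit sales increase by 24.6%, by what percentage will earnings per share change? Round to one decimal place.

+67.5%

At 49,650 units, contribution = 49,650 × $162.33 = $8,059,684.50.
EBIT = $8,059,684.50 − $2,805,200 = $5,254,484.50.
Interest = $2,317,400.00, so EBIT − I = $2,937,084.50.
DCL = total CM / (EBIT − I) = $8,059,684.50 / $2,937,084.50 = 2.7441.
EPS therefore changes by 2.7441 × (+24.6%) = +67.5%.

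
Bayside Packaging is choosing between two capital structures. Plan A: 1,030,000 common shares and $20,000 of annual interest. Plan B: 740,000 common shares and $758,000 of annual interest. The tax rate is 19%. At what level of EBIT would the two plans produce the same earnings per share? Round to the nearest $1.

$2,641,172

At indifference, (EBIT − 20,000)(1 − t)/1,030,000 = (EBIT − 758,000)(1 − t)/740,000.
The (1 − t) factor cancels: (EBIT − 20,000) × 740,000 = (EBIT − 758,000) × 1,030,000.
Solving, EBIT = (758,000·1,030,000 − 20,000·740,000) / (1,030,000 − 740,000) = 765,940,000,000 / 290,000 = 2,641,172.41.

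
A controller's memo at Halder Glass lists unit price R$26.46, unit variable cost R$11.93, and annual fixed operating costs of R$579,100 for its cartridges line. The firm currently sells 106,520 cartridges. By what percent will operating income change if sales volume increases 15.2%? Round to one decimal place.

+24.3%

Total contribution margin = 106,520 × R$14.53 = R$1,547,735.60.
EBIT = R$1,547,735.60 − R$579,100 = R$968,635.60.
So DOL = total CM / EBIT = R$1,547,735.60 / R$968,635.60 = 1.5979.
%ΔEBIT = DOL × %ΔSales = 1.5979 × +15.2% = +24.3%.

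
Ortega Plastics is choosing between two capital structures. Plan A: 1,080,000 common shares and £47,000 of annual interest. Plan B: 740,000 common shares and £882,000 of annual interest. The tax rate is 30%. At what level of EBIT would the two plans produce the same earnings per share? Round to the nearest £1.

£2,699,353

Set EPS_A = EPS_B: (EBIT − £47,000)(1 − 0.30) ÷ 1,080,000 = (EBIT − £882,000)(1 − 0.30) ÷ 740,000.
Cancelling (1 − t) and cross-multiplying: 740,000·(EBIT − 47,000) = 1,080,000·(EBIT − 882,000).
EBIT × (1,080,000 − 740,000) = 882,000 × 1,080,000 − 47,000 × 740,000 = 917,780,000,000, so EBIT = 917,780,000,000 ÷ 340,000 = 2,699,352.94.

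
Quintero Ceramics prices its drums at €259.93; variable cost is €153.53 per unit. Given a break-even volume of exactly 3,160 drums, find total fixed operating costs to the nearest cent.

Each unit contributes €259.93 − €153.53 = €106.40.
Since BE = FC / CM, FC = 3,160 × €106.40 = €336,224.00.

€336,224.00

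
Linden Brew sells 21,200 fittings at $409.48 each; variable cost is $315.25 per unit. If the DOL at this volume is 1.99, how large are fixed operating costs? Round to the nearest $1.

$993,819

Total contribution margin = 21,200 × $94.23 = $1,997,676.00.
Since DOL = CM ÷ EBIT, EBIT = $1,997,676.00 ÷ 1.99 = $1,003,857.29.
Fixed costs = CM − EBIT = $1,997,676.00 − $1,003,857.29 = $993,819.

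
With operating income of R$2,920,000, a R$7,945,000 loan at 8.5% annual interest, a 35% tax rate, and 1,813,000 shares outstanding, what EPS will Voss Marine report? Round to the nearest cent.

R$0.80

Pre-tax income = R$2,920,000 − R$675,325.00 = R$2,244,675.00.
Net income = R$2,244,675.00 × (1 − 0.35) = R$1,459,038.75.
EPS = R$1,459,038.75 ÷ 1,813,000 = R$0.80.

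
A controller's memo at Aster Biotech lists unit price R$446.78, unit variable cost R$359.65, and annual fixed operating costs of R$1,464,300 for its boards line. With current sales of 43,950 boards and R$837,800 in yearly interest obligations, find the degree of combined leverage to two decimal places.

2.51

Contribution at this volume is 43,950 × R$87.13 = R$3,829,363.50.
Operating income = contribution − fixed costs = R$3,829,363.50 − R$1,464,300 = R$2,365,063.50. Interest = R$837,800.00.
DOL = R$3,829,363.50 ÷ R$2,365,063.50 = 1.6191; DFL = R$2,365,063.50 ÷ R$1,527,263.50 = 1.5486.
DCL = DOL × DFL = 1.6191 × 1.5486 = 2.5073.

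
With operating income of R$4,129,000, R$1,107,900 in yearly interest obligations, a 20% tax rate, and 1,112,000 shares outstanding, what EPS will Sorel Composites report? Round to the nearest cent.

R$2.17

Interest = R$1,107,900.00, so EBT = R$4,129,000 − R$1,107,900.00 = R$3,021,100.00.
Net income = R$3,021,100.00 × (1 − 0.20) = R$2,416,880.00.
EPS = R$2,416,880.00 ÷ 1,112,000 = R$2.17.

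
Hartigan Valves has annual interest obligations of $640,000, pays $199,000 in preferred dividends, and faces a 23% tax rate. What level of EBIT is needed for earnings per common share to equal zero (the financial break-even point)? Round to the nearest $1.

Grossing the preferred dividend up to pre-tax terms: $199,000 / (1 − 0.23) = $258,441.56.
EPS = 0 when EBIT covers interest plus the pre-tax preferred burden: $640,000 + $258,441.56 = $898,441.56.

$898,442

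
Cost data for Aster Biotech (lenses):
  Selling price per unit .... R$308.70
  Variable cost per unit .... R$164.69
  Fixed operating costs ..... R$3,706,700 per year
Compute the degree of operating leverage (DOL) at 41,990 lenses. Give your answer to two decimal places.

Total contribution margin = 41,990 × R$144.01 = R$6,046,979.90.
Subtracting fixed costs: EBIT = R$6,046,979.90 − R$3,706,700 = R$2,340,279.90.
DOL = contribution ÷ EBIT = R$6,046,979.90 ÷ R$2,340,279.90 = 2.5839.

2.58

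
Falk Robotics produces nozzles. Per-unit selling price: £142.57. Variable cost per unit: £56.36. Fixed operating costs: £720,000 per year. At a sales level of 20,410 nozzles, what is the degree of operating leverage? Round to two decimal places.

Total contribution margin = 20,410 × £86.21 = £1,759,546.10.
Subtracting fixed costs: EBIT = £1,759,546.10 − £720,000 = £1,039,546.10.
Degree of operating leverage = £1,759,546.10 / £1,039,546.10 = 1.6926.

1.69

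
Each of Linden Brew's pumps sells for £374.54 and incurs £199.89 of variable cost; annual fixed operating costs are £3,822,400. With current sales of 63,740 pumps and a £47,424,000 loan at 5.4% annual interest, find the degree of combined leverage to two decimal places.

At 63,740 units, contribution = 63,740 × £174.65 = £11,132,191.00.
Subtracting fixed costs: EBIT = £11,132,191.00 − £3,822,400 = £7,309,791.00. Interest = £2,560,896.00, so EBIT − I = £4,748,895.00.
DCL = contribution ÷ (EBIT − I) = £11,132,191.00 ÷ £4,748,895.00 = 2.3442.

2.34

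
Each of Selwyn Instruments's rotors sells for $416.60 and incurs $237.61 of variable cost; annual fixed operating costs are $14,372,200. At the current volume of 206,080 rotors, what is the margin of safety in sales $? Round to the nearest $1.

Unit CM = price − variable cost = $416.60 − $237.61 = $178.99. Break-even units = $14,372,200 ÷ $178.99 = 80,296.11; break-even revenue = 80,296.11 × $416.60 = $33,451,357.73.
Current sales = 206,080 × $416.60 = $85,852,928.00.
Margin of safety = $85,852,928.00 − $33,451,357.73 = $52,401,570.

$52,401,570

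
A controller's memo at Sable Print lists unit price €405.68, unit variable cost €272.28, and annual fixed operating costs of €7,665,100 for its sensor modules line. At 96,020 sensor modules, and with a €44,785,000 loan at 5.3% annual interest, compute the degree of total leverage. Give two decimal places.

4.62

At 96,020 units, contribution = 96,020 × €133.40 = €12,809,068.00.
EBIT = €12,809,068.00 − €7,665,100 = €5,143,968.00. Interest = €2,373,605.00, so EBIT − I = €2,770,363.00.
DCL = contribution ÷ (EBIT − I) = €12,809,068.00 ÷ €2,770,363.00 = 4.6236.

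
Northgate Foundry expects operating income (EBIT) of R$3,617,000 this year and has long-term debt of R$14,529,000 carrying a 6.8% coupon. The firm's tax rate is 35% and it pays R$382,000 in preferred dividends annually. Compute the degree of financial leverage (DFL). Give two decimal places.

Interest = R$987,972.00.
Pre-tax preferred-dividend burden = R$382,000 ÷ (1 − 0.35) = R$587,692.31.
DFL = EBIT ÷ [EBIT − I − D_p/(1−t)] = R$3,617,000 ÷ [R$3,617,000 − R$987,972.00 − R$587,692.31] = R$3,617,000 ÷ R$2,041,335.69 = 1.7719.

1.77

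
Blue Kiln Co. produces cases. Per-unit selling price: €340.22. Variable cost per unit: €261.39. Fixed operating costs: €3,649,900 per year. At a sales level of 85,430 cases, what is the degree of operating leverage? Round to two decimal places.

2.18

Total contribution margin = 85,430 × €78.83 = €6,734,446.90.
Operating income = contribution − fixed costs = €6,734,446.90 − €3,649,900 = €3,084,546.90.
Degree of operating leverage = €6,734,446.90 / €3,084,546.90 = 2.1833.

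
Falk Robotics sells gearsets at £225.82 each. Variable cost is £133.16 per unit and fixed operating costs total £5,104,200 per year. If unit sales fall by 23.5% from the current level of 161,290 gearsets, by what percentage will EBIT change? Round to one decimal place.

-35.7%

Total contribution margin = 161,290 × £92.66 = £14,945,131.40.
Operating income = contribution − fixed costs = £14,945,131.40 − £5,104,200 = £9,840,931.40.
So DOL = total CM / EBIT = £14,945,131.40 / £9,840,931.40 = 1.5187.
So EBIT moves 1.5187 × (-23.5%) = -35.7%.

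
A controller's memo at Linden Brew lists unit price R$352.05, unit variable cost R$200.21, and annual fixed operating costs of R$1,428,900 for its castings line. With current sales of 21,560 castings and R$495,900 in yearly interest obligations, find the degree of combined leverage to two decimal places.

2.43

At 21,560 units, contribution = 21,560 × R$151.84 = R$3,273,670.40.
Operating income = contribution − fixed costs = R$3,273,670.40 − R$1,428,900 = R$1,844,770.40. Interest = R$495,900.00.
DOL = R$3,273,670.40 ÷ R$1,844,770.40 = 1.7746; DFL = R$1,844,770.40 ÷ R$1,348,870.40 = 1.3676.
Combined leverage = 1.7746 × 1.3676 = 2.4269.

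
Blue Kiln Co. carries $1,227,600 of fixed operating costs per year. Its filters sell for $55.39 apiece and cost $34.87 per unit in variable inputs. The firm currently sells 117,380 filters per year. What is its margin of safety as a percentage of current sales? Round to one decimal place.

Each unit contributes $55.39 − $34.87 = $20.52. Break-even units = $1,227,600 ÷ $20.52 = 59,824.56; break-even revenue = 59,824.56 × $55.39 = $3,313,682.46.
Current sales = 117,380 × $55.39 = $6,501,678.20.
Margin of safety = ($6,501,678.20 − $3,313,682.46) ÷ $6,501,678.20 = 49.0%.

49.0%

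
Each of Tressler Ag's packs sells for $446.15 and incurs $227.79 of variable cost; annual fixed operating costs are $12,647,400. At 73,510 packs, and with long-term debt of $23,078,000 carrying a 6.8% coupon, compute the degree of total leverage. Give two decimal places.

8.75

At 73,510 units, contribution = 73,510 × $218.36 = $16,051,643.60.
Subtracting fixed costs: EBIT = $16,051,643.60 − $12,647,400 = $3,404,243.60. Interest = $1,569,304.00, so EBIT − I = $1,834,939.60.
Degree of total leverage = total CM / (EBIT − interest) = $16,051,643.60 / $1,834,939.60 = 8.7478.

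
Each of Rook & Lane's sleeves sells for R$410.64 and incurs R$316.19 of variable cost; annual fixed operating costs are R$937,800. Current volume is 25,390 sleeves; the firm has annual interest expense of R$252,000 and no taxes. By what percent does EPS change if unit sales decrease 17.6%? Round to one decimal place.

-34.9%

Total contribution margin = 25,390 × R$94.45 = R$2,398,085.50.
EBIT = R$2,398,085.50 − R$937,800 = R$1,460,285.50.
Interest = R$252,000.00, so EBIT − I = R$1,208,285.50.
Degree of combined leverage = contribution ÷ (EBIT − I) = R$2,398,085.50 ÷ R$1,208,285.50 = 1.9847.
EPS therefore changes by 1.9847 × (-17.6%) = -34.9%.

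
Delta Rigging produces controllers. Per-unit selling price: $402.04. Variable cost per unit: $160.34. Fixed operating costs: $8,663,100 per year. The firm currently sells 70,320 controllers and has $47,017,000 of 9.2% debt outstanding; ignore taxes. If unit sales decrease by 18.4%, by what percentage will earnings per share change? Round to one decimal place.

-78.0%

At 70,320 units, contribution = 70,320 × $241.70 = $16,996,344.00.
Subtracting fixed costs: EBIT = $16,996,344.00 − $8,663,100 = $8,333,244.00.
Interest = $4,325,564.00, so EBIT − I = $4,007,680.00.
DCL = total CM / (EBIT − I) = $16,996,344.00 / $4,007,680.00 = 4.2409.
%ΔEPS = DCL × %ΔSales = 4.2409 × -18.4% = -78.0%.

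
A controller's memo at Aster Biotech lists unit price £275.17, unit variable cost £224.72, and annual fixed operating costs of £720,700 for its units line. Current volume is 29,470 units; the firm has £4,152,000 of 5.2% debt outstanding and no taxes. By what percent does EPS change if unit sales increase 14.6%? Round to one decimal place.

Total contribution margin = 29,470 × £50.45 = £1,486,761.50.
Operating income = contribution − fixed costs = £1,486,761.50 − £720,700 = £766,061.50.
Interest = £215,904.00, so EBIT − I = £550,157.50.
DCL = total CM / (EBIT − I) = £1,486,761.50 / £550,157.50 = 2.7024.
EPS therefore changes by 2.7024 × (+14.6%) = +39.5%.

+39.5%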